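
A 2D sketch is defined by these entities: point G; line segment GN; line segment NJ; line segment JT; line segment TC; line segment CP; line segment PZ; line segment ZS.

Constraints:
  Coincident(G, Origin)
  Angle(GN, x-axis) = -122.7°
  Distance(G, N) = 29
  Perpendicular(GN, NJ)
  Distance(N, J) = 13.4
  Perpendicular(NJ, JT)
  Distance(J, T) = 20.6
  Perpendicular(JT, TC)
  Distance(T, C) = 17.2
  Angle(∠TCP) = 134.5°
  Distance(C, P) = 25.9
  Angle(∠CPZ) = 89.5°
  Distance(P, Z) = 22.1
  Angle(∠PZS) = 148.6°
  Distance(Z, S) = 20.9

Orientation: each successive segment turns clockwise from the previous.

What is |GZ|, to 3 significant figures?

42.7

∠TCP = 134.5° gives CP at -78.2° from the x-axis; with |CP| = 25.9, P = (3.96, -34.5). ∠CPZ = 89.5° gives PZ at -169° from the x-axis; with |PZ| = 22.1, Z = (-17.7, -38.8). Then |GZ| = |Z − G| = 42.7.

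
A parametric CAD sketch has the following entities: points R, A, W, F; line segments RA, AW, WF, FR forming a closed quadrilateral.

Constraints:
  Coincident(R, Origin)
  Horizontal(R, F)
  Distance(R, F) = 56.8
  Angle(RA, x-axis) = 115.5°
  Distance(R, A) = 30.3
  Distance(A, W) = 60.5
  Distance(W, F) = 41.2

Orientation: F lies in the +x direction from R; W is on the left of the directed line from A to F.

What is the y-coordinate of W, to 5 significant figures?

39.802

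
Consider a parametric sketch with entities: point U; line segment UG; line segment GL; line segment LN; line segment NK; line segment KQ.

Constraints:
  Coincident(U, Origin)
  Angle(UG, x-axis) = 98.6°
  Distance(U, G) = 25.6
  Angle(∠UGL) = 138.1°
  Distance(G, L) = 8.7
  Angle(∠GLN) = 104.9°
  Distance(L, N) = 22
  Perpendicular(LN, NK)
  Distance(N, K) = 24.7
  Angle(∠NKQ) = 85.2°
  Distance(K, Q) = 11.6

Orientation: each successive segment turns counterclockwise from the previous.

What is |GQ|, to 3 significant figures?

19.9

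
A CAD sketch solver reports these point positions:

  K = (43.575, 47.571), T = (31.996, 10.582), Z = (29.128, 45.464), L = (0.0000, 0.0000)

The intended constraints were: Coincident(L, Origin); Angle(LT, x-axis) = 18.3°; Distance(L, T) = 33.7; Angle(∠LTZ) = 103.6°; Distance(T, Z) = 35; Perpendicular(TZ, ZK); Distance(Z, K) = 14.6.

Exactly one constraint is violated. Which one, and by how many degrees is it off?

Perpendicular(TZ, ZK) — off by 3.60°.

L = (0.00, 0.00) ✓; LT at 18.30° ✓; |LT| = 33.70 ✓; ∠LTZ = 103.6° ✓; |TZ| = 35.00 ✓; ∠(TZ, ZK) = 86.40° ✗; |ZK| = 14.60 ✓.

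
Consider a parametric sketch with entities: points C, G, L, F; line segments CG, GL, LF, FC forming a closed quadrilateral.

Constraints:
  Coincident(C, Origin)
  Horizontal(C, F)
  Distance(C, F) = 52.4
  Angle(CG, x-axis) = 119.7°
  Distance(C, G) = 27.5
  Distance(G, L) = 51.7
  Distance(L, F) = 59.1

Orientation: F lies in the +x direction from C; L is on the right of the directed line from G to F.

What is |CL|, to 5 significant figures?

26.152

C is at the origin; C and F share the same y with |CF| = 52.4 and F in +x, so F = (52.4, 0). CG runs at 119.7° with |CG| = 27.5, so G = (-13.625, 23.887). L is determined by |GL| = 51.7 and |LF| = 59.1 together: it lies at the intersection of circle(G, 51.7) and circle(F, 59.1). With |GF| = 70.213, the foot of the radical line on GF is 29.268 from G and the perpendicular offset is √(51.7² − 29.268²) = 42.618. Taking the right-of-GF solution: L = (-0.60209, -26.146).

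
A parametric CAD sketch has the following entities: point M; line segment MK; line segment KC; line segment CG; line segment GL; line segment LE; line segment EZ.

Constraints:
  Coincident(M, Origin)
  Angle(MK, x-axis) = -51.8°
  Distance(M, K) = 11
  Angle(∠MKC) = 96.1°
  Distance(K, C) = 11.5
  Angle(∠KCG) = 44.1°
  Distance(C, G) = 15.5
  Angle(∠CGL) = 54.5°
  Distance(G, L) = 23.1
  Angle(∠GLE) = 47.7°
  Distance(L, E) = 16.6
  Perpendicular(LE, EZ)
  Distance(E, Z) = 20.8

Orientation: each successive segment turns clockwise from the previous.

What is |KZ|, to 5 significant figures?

14.484

∠GLE = 47.7° gives LE at -169.40° from the x-axis; with |LE| = 16.6, E = (1.1123, -18.170). LE ⟂ EZ, so EZ runs at 100.60°; with |EZ| = 20.8, Z = (-2.7139, 2.2751). Then |KZ| = |Z − K| = 14.484.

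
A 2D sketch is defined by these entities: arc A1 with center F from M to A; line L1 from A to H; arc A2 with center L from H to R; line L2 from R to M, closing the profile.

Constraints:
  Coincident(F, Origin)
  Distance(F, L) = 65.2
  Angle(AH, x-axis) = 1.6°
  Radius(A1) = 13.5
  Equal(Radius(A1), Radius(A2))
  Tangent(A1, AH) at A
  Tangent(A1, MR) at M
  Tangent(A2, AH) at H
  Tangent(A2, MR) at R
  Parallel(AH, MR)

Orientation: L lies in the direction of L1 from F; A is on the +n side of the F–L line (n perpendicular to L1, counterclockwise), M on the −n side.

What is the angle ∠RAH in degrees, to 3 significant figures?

22.5°

The slot axis is L1's direction at 1.6°, so u = (cos 1.6°, sin 1.6°) = (1.00, 0.0279) and n = (−sin 1.6°, cos 1.6°) = (-0.0279, 1.00). F is at the origin and L lies 65.2 along u from F, so L = 65.2·u = (65.2, 1.82). Tangency of A1 to both parallel lines with radius 13.5 puts A and M at F ± 13.5·n: A = (-0.377, 13.5), M = (0.377, -13.5). Equal radii place H and R the same way about L: H = L + 13.5·n = (64.8, 15.3), R = L − 13.5·n = (65.6, -11.7). Then cos ∠RAH = AR·AH / (|AR||AH|), giving 22.5°.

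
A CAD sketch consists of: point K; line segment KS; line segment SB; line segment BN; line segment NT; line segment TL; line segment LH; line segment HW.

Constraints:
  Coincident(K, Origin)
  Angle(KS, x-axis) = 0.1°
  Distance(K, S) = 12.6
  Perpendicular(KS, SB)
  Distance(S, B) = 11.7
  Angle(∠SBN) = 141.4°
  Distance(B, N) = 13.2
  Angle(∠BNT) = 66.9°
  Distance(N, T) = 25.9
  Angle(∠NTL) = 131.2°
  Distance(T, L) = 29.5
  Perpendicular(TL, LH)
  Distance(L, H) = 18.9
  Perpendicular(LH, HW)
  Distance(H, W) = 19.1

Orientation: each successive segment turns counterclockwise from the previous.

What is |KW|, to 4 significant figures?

13.99

K is at the origin; KS runs at 0.1° with length 12.6, so S = (12.60, 0.02199). KS ⟂ SB, so SB runs at 90.10°; with |SB| = 11.7, B = (12.58, 11.72). ∠SBN = 141.4° gives BN at 128.7° from the x-axis; with |BN| = 13.2, N = (4.326, 22.02). ∠BNT = 66.9° gives NT at -118.2° from the x-axis; with |NT| = 25.9, T = (-7.913, -0.8021). ∠NTL = 131.2° gives TL at -69.40° from the x-axis; with |TL| = 29.5, L = (2.467, -28.42). The perpendicularity gives LH at right angles to TL, so LH runs at 20.60°; with |LH| = 18.9, H = (20.16, -21.77). LH is perpendicular to HW, so HW runs at 110.6°; with |HW| = 19.1, W = (13.44, -3.887). Then |KW| = |W − K| = 13.99.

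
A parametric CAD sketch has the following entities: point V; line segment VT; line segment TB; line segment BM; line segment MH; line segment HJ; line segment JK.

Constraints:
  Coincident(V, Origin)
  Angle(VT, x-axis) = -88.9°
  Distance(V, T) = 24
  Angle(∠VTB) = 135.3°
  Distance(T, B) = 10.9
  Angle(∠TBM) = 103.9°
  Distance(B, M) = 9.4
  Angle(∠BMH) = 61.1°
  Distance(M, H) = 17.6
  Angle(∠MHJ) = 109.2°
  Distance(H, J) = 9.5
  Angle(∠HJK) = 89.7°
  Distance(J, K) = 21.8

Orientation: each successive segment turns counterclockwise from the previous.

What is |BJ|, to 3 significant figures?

16.2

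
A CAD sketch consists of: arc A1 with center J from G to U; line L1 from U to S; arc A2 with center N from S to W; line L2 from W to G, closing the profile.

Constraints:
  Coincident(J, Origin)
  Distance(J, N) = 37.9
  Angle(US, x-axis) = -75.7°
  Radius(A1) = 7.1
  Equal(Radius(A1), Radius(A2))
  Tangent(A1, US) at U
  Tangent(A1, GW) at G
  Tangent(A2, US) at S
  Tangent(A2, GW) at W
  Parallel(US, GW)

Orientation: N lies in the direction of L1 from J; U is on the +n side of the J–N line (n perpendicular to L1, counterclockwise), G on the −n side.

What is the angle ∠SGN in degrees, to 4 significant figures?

9.929°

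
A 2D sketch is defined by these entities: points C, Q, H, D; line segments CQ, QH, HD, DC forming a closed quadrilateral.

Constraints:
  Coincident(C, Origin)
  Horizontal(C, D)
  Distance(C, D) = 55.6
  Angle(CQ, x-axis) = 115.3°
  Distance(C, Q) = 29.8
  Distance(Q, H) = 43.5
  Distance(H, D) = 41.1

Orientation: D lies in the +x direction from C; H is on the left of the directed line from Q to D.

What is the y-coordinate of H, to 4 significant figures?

32.48

Checks: C.y = 0.00, D.y = 0.00 ✓; |QH| = 43.50 ✓; |HD| = 41.10 ✓.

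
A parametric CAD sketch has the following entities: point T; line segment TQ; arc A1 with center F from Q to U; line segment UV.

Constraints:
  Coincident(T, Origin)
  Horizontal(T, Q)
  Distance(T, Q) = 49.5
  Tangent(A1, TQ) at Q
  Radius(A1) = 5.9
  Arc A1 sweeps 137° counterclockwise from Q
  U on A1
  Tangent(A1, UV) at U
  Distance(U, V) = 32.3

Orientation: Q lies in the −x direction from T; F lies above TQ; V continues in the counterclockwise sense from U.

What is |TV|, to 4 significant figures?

76.25

On A1, Q sits at bearing -90° from F; a 137° counterclockwise sweep puts U at bearing 47°, so U = F + 5.9·(cos 47°, sin 47°) = (-45.48, 10.21). Tangency of A1 to UV means the radius FU is perpendicular to UV, so UV runs along (−sin 47°, cos 47°); with |UV| = 32.3, V = (-69.10, 32.24). Then |TV| = |V − T| = 76.25.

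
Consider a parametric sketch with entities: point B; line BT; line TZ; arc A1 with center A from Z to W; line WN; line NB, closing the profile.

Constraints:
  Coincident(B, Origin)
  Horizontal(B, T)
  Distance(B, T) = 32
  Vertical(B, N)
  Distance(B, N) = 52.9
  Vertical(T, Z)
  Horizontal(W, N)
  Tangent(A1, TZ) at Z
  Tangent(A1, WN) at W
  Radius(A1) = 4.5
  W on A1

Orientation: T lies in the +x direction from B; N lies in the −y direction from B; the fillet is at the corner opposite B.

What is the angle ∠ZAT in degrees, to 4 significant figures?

84.69°

The virtual corner opposite B is at (32.00, -52.90). A1 meets TZ tangentially, so AZ is at right angles to TZ and the tangent condition forces AW to be normal to WN, with radius 4.5, so the center A sits 4.5 in from both sides at A = (27.50, -48.40). That places the tangent points at Z = (32.00, -48.40) on TZ and W = (27.50, -52.90) on WN. Then cos ∠ZAT = AZ·AT / (|AZ||AT|), giving 84.69°.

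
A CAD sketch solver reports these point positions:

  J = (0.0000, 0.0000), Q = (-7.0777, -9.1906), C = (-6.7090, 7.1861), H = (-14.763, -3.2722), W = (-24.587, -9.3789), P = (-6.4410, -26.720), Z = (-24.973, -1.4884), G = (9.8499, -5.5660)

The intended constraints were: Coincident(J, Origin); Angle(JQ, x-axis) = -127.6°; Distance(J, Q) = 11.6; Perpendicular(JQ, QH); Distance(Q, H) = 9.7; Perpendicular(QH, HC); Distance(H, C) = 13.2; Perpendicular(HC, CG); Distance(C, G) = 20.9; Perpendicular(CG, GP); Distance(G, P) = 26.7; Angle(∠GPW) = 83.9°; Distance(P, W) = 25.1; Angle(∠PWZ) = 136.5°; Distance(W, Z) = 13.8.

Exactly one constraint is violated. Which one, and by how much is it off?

Distance(W, Z) = 13.8 — off by 5.90.

J = (0.00, 0.00) ✓; JQ at -127.6° ✓; |JQ| = 11.60 ✓; ∠(JQ, QH) = 90.00° ✓; |QH| = 9.700 ✓; ∠(QH, HC) = 90.00° ✓; |HC| = 13.20 ✓; ∠(HC, CG) = 90.00° ✓; |CG| = 20.90 ✓; ∠(CG, GP) = 90.00° ✓; |GP| = 26.70 ✓; ∠GPW = 83.90° ✓; |PW| = 25.10 ✓; ∠PWZ = 136.5° ✓; |WZ| = 7.900 ✗.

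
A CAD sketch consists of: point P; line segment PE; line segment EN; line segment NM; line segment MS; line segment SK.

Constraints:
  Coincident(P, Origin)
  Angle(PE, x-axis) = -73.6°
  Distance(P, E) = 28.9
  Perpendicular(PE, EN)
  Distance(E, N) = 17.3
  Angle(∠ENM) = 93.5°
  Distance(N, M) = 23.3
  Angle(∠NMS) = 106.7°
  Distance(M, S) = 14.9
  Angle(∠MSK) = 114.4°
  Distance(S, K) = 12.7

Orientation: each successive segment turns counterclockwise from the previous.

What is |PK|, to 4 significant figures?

10.42

P is at the origin; PE runs at -73.6° with length 28.9, so E = (8.160, -27.72). PE is perpendicular to EN, so EN runs at 16.40°; with |EN| = 17.3, N = (24.76, -22.84). ∠ENM = 93.5° gives NM at 102.9° from the x-axis; with |NM| = 23.3, M = (19.55, -0.1277). ∠NMS = 106.7° gives MS at 176.2° from the x-axis; with |MS| = 14.9, S = (4.687, 0.8598). ∠MSK = 114.4° gives SK at -118.2° from the x-axis; with |SK| = 12.7, K = (-1.315, -10.33). Then |PK| = |K − P| = 10.42.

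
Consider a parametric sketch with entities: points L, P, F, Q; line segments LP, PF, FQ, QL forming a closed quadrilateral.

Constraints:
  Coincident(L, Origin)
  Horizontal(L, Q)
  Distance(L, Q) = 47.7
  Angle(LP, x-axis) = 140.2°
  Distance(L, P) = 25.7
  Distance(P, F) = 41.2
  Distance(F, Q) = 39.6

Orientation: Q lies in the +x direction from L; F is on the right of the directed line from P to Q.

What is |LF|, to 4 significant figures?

15.67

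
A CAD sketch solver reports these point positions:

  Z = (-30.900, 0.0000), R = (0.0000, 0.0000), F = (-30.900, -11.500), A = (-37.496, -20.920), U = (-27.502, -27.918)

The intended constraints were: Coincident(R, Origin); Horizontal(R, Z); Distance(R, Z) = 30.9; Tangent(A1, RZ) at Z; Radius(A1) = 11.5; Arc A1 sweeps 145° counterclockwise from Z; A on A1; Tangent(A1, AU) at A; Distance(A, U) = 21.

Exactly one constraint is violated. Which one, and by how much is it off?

Distance(A, U) = 21 — off by 8.80.

R = (0.00, 0.00) ✓; R.y = 0.00, Z.y = 0.00 ✓; |RZ| = 30.90 ✓; ∠(FZ, ZR) = 90.00° ✓; |FZ| = 11.50 ✓; bearing(F→A) − bearing(F→Z) = 145.0° ✓; |FA| = 11.50 ✓; ∠(FA, AU) = 90.00° ✓; |AU| = 12.20 ✗.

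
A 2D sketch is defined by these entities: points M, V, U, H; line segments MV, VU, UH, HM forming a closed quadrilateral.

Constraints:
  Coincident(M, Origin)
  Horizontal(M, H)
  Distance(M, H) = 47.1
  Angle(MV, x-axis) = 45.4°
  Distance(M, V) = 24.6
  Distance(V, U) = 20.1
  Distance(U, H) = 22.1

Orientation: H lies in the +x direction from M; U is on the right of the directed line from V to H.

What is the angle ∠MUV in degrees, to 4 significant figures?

64.96°

Checks: |VU| = 20.10 ✓; |UH| = 22.10 ✓.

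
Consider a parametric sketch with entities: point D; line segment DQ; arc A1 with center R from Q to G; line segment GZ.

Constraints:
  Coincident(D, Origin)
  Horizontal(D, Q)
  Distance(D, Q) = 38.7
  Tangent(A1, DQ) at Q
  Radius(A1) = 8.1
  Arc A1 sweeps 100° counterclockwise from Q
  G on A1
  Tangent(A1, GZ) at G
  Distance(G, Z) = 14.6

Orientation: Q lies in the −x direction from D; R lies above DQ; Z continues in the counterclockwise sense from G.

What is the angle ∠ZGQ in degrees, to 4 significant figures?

130.0°

On A1, Q sits at bearing -90° from R; a 100° counterclockwise sweep puts G at bearing 10°, so G = R + 8.1·(cos 10°, sin 10°) = (-30.72, 9.507). The tangent condition forces RG to be normal to GZ, so GZ runs along (−sin 10°, cos 10°); with |GZ| = 14.6, Z = (-33.26, 23.88). Then cos ∠ZGQ = GZ·GQ / (|GZ||GQ|), giving 130.0°.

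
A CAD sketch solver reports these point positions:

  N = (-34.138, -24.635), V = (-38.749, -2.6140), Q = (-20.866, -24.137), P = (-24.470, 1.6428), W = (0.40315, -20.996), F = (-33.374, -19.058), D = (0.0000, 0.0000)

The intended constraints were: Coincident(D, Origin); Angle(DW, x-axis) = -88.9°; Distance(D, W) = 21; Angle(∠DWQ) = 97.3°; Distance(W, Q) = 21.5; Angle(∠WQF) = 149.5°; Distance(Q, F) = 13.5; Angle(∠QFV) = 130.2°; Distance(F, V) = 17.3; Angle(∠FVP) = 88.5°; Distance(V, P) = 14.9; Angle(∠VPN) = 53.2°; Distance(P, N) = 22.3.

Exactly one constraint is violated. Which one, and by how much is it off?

Distance(P, N) = 22.3 — off by 5.70.

D = (0.00, 0.00) ✓; DW at -88.90° ✓; |DW| = 21.00 ✓; ∠DWQ = 97.30° ✓; |WQ| = 21.50 ✓; ∠WQF = 149.5° ✓; |QF| = 13.50 ✓; ∠QFV = 130.2° ✓; |FV| = 17.30 ✓; ∠FVP = 88.50° ✓; |VP| = 14.90 ✓; ∠VPN = 53.20° ✓; |PN| = 28.00 ✗.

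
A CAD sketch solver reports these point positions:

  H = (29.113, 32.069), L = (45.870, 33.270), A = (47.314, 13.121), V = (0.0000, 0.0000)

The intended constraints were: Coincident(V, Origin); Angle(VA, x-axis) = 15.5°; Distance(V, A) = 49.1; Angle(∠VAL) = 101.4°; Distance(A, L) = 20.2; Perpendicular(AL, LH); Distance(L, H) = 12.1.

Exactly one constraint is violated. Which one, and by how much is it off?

Distance(L, H) = 12.1 — off by 4.70.

V = (0.00, 0.00) ✓; VA at 15.50° ✓; |VA| = 49.10 ✓; ∠VAL = 101.4° ✓; |AL| = 20.20 ✓; ∠(AL, LH) = 90.00° ✓; |LH| = 16.80 ✗.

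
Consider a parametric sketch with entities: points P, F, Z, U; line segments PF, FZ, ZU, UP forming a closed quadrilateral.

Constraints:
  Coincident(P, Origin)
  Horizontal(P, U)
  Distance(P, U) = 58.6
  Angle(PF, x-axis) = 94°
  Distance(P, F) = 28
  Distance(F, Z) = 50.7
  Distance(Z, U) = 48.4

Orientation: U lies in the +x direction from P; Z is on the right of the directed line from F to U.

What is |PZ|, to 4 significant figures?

24.73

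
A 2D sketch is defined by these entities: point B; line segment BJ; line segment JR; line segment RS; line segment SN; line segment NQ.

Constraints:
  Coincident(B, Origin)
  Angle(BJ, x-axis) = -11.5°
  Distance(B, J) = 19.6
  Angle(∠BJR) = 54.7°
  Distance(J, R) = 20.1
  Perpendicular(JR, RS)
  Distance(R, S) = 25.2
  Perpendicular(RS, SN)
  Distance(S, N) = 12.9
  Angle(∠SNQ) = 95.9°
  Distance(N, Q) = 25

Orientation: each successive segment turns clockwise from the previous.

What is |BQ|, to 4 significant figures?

17.03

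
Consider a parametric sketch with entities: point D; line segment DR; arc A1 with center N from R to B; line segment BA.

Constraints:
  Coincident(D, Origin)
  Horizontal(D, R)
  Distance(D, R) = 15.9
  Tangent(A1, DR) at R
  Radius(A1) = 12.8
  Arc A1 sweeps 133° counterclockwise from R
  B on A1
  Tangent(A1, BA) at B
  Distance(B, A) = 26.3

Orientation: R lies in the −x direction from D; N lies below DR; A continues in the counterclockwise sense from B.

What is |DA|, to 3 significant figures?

41.4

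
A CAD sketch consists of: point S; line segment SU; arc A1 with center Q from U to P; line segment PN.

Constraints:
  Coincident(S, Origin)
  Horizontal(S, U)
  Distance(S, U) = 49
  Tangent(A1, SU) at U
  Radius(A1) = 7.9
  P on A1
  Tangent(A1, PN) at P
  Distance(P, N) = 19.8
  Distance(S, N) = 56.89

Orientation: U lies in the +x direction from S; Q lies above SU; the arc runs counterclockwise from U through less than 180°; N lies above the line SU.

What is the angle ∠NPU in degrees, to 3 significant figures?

124°

Checks: |QP| = 7.900 ✓; ∠(QP, PN) = 90.00° ✓; |PN| = 19.80 ✓; |SN| = 56.89 ✓.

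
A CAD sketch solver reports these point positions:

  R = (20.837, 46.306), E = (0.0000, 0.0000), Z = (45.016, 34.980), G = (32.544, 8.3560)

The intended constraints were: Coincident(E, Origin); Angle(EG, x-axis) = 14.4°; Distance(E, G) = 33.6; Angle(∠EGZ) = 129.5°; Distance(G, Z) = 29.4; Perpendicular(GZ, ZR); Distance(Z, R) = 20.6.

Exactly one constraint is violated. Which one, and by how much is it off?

Distance(Z, R) = 20.6 — off by 6.10.

E = (0.00, 0.00) ✓; EG at 14.40° ✓; |EG| = 33.60 ✓; ∠EGZ = 129.5° ✓; |GZ| = 29.40 ✓; ∠(GZ, ZR) = 90.00° ✓; |ZR| = 26.70 ✗.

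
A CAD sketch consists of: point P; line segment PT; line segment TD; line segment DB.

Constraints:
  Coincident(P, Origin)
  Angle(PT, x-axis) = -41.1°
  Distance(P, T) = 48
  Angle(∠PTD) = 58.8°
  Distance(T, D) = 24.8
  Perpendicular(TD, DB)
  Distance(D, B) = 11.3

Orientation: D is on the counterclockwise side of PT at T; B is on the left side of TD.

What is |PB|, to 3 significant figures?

29.8

P is at the origin; PT runs at -41.1° with length 48.0, so T = 48.0·(cos -41.1°, sin -41.1°) = (36.2, -31.6). ∠PTD = 58.8°, so TD runs at -41.1° + (180° − 58.8°) = 80.1° from the x-axis; with |TD| = 24.8, D = T + 24.8·(cos 80.1°, sin 80.1°) = (40.4, -7.12). TD is perpendicular to DB; with |DB| = 11.3 on the left of TD, B = D + 11.3·(-0.985, 0.172) = (29.3, -5.18). Then |PB| = |B − P| = 29.8.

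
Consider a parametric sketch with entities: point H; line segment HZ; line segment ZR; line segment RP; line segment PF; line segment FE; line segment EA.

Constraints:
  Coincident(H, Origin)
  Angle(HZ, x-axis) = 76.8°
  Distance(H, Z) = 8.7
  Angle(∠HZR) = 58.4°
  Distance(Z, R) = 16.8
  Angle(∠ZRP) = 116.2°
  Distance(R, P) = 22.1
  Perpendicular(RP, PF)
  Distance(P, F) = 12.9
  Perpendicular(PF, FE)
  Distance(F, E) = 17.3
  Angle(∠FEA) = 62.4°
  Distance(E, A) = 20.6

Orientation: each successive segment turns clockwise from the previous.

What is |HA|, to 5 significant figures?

23.584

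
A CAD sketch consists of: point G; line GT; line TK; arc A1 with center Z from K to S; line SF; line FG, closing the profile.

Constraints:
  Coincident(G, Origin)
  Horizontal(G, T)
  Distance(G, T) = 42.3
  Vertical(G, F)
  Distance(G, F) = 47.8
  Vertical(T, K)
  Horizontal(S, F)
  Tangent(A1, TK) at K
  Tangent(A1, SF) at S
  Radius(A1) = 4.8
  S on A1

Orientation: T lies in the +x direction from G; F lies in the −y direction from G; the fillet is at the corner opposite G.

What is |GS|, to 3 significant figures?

60.8

G is at the origin; G and T share the same y with |GT| = 42.3 and T on the +x side, so T = (42.3, 0.00). G and F share the same x with |GF| = 47.8 and F on the −y side, so F = (0.00, -47.8). The virtual corner opposite G is at (42.3, -47.8). The tangent condition forces ZK to be normal to TK and tangency of A1 to SF means the radius ZS is perpendicular to SF, with radius 4.8, so the center Z sits 4.8 in from both sides at Z = (37.5, -43.0). That places the tangent points at K = (42.3, -43.0) on TK and S = (37.5, -47.8) on SF. Then |GS| = |S − G| = 60.8.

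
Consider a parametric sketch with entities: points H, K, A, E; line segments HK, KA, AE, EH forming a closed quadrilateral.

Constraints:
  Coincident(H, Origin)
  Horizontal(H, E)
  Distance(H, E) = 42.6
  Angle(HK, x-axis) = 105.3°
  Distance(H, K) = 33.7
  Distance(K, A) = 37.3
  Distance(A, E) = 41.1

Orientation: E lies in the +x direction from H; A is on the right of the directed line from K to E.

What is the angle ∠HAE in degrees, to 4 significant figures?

111.9°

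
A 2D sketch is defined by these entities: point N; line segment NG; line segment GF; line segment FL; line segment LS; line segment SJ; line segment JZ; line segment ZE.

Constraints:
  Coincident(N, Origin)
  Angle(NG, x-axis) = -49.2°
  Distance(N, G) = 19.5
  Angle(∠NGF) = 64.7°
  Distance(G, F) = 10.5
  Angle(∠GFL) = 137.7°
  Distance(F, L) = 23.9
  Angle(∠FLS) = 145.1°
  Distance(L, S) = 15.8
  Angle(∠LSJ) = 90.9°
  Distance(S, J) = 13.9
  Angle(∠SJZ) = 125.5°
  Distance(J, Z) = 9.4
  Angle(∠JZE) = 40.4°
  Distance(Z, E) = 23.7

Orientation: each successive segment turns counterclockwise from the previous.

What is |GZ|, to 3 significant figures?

30.7

N is at the origin; NG runs at -49.2° with length 19.5, so G = (12.7, -14.8). ∠NGF = 64.7° gives GF at 66.1° from the x-axis; with |GF| = 10.5, F = (17.0, -5.16). ∠GFL = 137.7° gives FL at 108° from the x-axis; with |FL| = 23.9, L = (9.45, 17.5). ∠FLS = 145.1° gives LS at 143° from the x-axis; with |LS| = 15.8, S = (-3.22, 27.0). ∠LSJ = 90.9° gives SJ at -128° from the x-axis; with |SJ| = 13.9, J = (-11.7, 15.9). ∠SJZ = 125.5° gives JZ at -73.1° from the x-axis; with |JZ| = 9.4, Z = (-8.96, 6.95). Then |GZ| = |Z − G| = 30.7.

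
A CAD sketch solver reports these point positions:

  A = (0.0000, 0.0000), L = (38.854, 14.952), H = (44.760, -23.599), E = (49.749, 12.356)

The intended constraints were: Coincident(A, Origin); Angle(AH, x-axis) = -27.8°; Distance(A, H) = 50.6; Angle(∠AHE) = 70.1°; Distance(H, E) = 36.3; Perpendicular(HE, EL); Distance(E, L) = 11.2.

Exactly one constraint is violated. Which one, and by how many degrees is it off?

Perpendicular(HE, EL) — off by 5.50°.

A = (0.00, 0.00) ✓; AH at -27.80° ✓; |AH| = 50.60 ✓; ∠AHE = 70.10° ✓; |HE| = 36.30 ✓; ∠(HE, EL) = 84.50° ✗; |EL| = 11.20 ✓.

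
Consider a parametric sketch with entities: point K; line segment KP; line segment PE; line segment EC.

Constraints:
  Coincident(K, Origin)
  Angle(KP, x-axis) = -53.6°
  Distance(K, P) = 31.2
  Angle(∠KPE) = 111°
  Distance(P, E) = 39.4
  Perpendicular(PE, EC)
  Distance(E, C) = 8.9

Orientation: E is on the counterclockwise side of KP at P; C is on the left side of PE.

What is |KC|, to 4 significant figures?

54.48

K is at the origin; KP runs at -53.6° with length 31.2, so P = 31.2·(cos -53.6°, sin -53.6°) = (18.51, -25.11). ∠KPE = 111.0°, so PE runs at -53.6° + (180° − 111.0°) = 15.40° from the x-axis; with |PE| = 39.4, E = P + 39.4·(cos 15.40°, sin 15.40°) = (56.50, -14.65). PE ⟂ EC; with |EC| = 8.9 on the left of PE, C = E + 8.9·(-0.2656, 0.9641) = (54.14, -6.069). Then |KC| = |C − K| = 54.48.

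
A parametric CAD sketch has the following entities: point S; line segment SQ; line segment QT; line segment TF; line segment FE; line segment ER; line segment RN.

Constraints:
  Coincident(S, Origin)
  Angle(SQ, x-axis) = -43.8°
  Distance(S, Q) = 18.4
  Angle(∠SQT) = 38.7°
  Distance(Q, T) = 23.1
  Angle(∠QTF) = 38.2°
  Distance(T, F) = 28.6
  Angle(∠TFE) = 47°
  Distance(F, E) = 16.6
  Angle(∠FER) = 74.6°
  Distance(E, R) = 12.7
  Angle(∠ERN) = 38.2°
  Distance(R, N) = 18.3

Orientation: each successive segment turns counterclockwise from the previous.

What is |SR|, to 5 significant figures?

5.9898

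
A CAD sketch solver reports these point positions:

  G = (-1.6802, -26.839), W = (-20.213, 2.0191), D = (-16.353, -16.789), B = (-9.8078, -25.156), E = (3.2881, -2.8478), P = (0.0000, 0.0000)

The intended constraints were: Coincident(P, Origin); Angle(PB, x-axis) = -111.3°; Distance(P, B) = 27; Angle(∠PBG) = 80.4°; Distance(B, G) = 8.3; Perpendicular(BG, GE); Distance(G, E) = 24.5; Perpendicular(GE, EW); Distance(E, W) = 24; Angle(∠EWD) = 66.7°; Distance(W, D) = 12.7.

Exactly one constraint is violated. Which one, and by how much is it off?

Distance(W, D) = 12.7 — off by 6.50.

P = (0.00, 0.00) ✓; PB at -111.3° ✓; |PB| = 27.00 ✓; ∠PBG = 80.40° ✓; |BG| = 8.300 ✓; ∠(BG, GE) = 90.00° ✓; |GE| = 24.50 ✓; ∠(GE, EW) = 90.00° ✓; |EW| = 24.00 ✓; ∠EWD = 66.70° ✓; |WD| = 19.20 ✗.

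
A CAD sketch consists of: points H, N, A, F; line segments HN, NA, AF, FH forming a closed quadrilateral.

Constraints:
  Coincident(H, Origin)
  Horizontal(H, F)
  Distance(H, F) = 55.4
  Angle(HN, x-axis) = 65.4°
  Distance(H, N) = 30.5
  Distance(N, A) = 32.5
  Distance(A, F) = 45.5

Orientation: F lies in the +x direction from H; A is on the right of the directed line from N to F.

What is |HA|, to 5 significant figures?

11.163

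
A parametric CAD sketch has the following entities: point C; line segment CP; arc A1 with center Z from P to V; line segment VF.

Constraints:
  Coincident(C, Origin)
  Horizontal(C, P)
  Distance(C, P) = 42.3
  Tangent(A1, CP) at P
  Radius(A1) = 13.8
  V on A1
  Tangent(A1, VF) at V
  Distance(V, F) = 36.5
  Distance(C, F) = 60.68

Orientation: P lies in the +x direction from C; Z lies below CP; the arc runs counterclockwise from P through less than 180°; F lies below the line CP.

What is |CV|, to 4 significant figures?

32.33

C is at the origin; CP is horizontal with |CP| = 42.3 and P on the +x side, so P = (42.30, 0.000). Since A1 is tangent to CP there, ZP ⟂ CP, so Z = P + (0, -13.8) = (42.30, -13.80). Since ZV ⟂ VF (tangency), |ZF| = √(13.8² + 36.5²) = 39.02 regardless of where V sits on A1. So F lies on both circle(C, 60.68) and circle(Z, 39.02); the below-CP intersection is F = (32.13, -51.47). V is the foot of the tangent from F: V = (28.57, -15.15).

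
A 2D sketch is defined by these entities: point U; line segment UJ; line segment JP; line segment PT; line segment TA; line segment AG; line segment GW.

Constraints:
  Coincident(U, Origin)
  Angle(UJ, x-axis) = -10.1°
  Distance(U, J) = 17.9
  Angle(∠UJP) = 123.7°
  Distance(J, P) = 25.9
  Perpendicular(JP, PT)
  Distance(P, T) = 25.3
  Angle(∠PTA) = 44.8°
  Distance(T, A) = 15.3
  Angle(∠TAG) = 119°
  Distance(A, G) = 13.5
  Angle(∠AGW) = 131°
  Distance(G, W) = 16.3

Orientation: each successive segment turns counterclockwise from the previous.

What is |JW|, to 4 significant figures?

34.11

U is at the origin; UJ runs at -10.1° with length 17.9, so J = (17.62, -3.139). ∠UJP = 123.7° gives JP at 46.20° from the x-axis; with |JP| = 25.9, P = (35.55, 15.55). JP is perpendicular to PT, so PT runs at 136.2°; with |PT| = 25.3, T = (17.29, 33.07). ∠PTA = 44.8° gives TA at -88.60° from the x-axis; with |TA| = 15.3, A = (17.66, 17.77). ∠TAG = 119.0° gives AG at -27.60° from the x-axis; with |AG| = 13.5, G = (29.63, 11.52). ∠AGW = 131.0° gives GW at 21.40° from the x-axis; with |GW| = 16.3, W = (44.80, 17.46). Then |JW| = |W − J| = 34.11.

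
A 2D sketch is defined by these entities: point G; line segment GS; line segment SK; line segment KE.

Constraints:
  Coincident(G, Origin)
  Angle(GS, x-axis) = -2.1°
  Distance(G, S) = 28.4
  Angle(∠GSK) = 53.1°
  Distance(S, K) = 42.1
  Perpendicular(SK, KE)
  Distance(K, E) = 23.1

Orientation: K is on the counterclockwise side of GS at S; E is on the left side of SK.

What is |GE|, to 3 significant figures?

25.1

G is at the origin; GS runs at -2.1° with length 28.4, so S = 28.4·(cos -2.1°, sin -2.1°) = (28.4, -1.04). ∠GSK = 53.1°, so SK runs at -2.1° + (180° − 53.1°) = 125° from the x-axis; with |SK| = 42.1, K = S + 42.1·(cos 125°, sin 125°) = (4.35, 33.5). SK is perpendicular to KE; with |KE| = 23.1 on the left of SK, E = K + 23.1·(-0.821, -0.571) = (-14.6, 20.3). Then |GE| = |E − G| = 25.1.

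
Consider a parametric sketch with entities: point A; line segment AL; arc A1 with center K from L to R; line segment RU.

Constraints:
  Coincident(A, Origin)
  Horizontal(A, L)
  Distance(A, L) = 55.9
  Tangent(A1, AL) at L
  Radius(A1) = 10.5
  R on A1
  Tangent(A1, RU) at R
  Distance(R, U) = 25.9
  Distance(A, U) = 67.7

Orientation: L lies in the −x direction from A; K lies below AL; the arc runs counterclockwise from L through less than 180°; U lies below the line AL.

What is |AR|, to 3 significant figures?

67.2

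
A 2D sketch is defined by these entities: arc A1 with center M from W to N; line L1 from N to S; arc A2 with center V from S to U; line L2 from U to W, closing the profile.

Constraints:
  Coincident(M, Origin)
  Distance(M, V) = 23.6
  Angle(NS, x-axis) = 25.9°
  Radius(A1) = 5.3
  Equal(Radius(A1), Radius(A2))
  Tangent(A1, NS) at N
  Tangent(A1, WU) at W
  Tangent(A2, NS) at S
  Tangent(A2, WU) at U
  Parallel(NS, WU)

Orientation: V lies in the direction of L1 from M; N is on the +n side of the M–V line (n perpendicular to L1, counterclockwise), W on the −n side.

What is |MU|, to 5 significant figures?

24.188

Tangency of A1 to both parallel lines with radius 5.3 puts N and W at M ± 5.3·n: N = (-2.3150, 4.7677), W = (2.3150, -4.7677). Equal radii place S and U the same way about V: S = V + 5.3·n = (18.915, 15.076), U = V − 5.3·n = (23.545, 5.5409). Then |MU| = |U − M| = 24.188.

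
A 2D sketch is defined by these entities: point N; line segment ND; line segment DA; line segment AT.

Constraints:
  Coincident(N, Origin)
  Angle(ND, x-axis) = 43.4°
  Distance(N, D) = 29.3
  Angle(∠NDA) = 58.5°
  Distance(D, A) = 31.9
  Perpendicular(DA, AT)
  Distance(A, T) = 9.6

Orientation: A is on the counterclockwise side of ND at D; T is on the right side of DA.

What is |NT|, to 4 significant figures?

38.36

N is at the origin; ND runs at 43.4° with length 29.3, so D = 29.3·(cos 43.4°, sin 43.4°) = (21.29, 20.13). ∠NDA = 58.5°, so DA runs at 43.4° + (180° − 58.5°) = 164.9° from the x-axis; with |DA| = 31.9, A = D + 31.9·(cos 164.9°, sin 164.9°) = (-9.510, 28.44). The perpendicularity gives AT at right angles to DA; with |AT| = 9.6 on the right of DA, T = A + 9.6·(0.2605, 0.9655) = (-7.009, 37.71). Then |NT| = |T − N| = 38.36.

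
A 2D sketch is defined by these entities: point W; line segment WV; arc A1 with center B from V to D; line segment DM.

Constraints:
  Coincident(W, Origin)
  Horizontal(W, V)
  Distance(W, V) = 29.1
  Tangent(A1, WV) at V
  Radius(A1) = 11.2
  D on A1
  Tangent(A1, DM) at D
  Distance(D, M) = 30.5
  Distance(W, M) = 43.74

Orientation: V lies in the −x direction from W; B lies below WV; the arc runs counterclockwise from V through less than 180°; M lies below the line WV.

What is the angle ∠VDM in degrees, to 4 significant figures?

112.8°

W is at the origin; WV is horizontal with |WV| = 29.1 and V on the −x side, so V = (-29.10, 0.000). Since A1 is tangent to WV there, BV ⟂ WV, so B = V + (0, -11.2) = (-29.10, -11.20). Since BD ⟂ DM (tangency), |BM| = √(11.2² + 30.5²) = 32.49 regardless of where D sits on A1. So M lies on both circle(W, 43.74) and circle(B, 32.49); the below-WV intersection is M = (-15.73, -40.81). D is the foot of the tangent from M: D = (-37.09, -19.04).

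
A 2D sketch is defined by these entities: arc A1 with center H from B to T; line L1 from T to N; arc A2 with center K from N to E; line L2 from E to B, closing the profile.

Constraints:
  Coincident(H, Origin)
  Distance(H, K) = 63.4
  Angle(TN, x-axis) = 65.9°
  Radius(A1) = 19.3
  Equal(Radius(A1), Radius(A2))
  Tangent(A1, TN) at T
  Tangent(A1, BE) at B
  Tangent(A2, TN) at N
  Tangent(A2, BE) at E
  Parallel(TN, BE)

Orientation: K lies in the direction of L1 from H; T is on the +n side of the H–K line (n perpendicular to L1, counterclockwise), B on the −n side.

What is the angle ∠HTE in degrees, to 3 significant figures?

58.7°

The slot axis is L1's direction at 65.9°, so u = (cos 65.9°, sin 65.9°) = (0.408, 0.913) and n = (−sin 65.9°, cos 65.9°) = (-0.913, 0.408). H is at the origin and K lies 63.4 along u from H, so K = 63.4·u = (25.9, 57.9). Tangency of A1 to both parallel lines with radius 19.3 puts T and B at H ± 19.3·n: T = (-17.6, 7.88), B = (17.6, -7.88). Equal radii place N and E the same way about K: N = K + 19.3·n = (8.27, 65.8), E = K − 19.3·n = (43.5, 50.0). Then cos ∠HTE = TH·TE / (|TH||TE|), giving 58.7°.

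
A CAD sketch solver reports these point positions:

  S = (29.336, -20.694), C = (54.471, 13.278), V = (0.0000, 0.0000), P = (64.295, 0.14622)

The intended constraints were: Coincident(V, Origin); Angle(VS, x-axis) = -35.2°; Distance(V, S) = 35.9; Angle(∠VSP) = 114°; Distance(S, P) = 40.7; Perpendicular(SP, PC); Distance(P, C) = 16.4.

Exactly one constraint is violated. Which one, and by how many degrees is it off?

Perpendicular(SP, PC) — off by 6.00°.

V = (0.00, 0.00) ✓; VS at -35.20° ✓; |VS| = 35.90 ✓; ∠VSP = 114.0° ✓; |SP| = 40.70 ✓; ∠(SP, PC) = 96.00° ✗; |PC| = 16.40 ✓.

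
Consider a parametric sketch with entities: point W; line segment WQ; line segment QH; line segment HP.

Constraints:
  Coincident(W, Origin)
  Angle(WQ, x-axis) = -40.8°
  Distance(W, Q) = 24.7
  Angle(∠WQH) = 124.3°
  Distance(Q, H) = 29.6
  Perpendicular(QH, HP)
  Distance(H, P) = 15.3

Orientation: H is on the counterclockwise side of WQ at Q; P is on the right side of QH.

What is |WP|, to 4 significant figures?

56.29

W is at the origin; WQ runs at -40.8° with length 24.7, so Q = 24.7·(cos -40.8°, sin -40.8°) = (18.70, -16.14). ∠WQH = 124.3°, so QH runs at -40.8° + (180° − 124.3°) = 14.90° from the x-axis; with |QH| = 29.6, H = Q + 29.6·(cos 14.90°, sin 14.90°) = (47.30, -8.528). The perpendicularity gives HP at right angles to QH; with |HP| = 15.3 on the right of QH, P = H + 15.3·(0.2571, -0.9664) = (51.24, -23.31). Then |WP| = |P − W| = 56.29.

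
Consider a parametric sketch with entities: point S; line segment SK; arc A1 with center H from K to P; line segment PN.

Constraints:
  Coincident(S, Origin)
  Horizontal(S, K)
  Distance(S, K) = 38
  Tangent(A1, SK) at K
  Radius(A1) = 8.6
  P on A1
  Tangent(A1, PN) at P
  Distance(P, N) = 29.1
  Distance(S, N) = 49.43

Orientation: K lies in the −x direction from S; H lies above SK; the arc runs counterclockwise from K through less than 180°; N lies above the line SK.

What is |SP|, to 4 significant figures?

30.82

Checks: |HP| = 8.600 ✓; ∠(HP, PN) = 90.00° ✓; |PN| = 29.10 ✓; |SN| = 49.43 ✓.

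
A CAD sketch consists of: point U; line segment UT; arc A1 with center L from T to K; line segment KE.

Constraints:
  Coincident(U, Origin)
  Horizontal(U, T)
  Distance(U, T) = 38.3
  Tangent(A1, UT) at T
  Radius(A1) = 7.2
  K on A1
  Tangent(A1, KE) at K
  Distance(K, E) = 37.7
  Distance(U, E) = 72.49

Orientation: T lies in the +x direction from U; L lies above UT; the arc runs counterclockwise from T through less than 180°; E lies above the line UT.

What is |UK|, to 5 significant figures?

44.841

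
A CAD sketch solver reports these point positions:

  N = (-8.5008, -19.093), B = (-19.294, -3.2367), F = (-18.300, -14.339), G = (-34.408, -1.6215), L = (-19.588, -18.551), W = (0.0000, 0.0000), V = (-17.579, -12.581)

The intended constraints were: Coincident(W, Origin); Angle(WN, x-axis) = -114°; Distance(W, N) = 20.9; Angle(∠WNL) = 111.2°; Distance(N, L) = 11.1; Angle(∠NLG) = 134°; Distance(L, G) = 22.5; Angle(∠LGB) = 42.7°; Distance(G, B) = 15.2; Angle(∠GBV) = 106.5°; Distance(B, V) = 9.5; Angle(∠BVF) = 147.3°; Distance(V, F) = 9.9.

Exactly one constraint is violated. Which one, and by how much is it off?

Distance(V, F) = 9.9 — off by 8.00.

W = (0.00, 0.00) ✓; WN at -114.0° ✓; |WN| = 20.90 ✓; ∠WNL = 111.2° ✓; |NL| = 11.10 ✓; ∠NLG = 134.0° ✓; |LG| = 22.50 ✓; ∠LGB = 42.70° ✓; |GB| = 15.20 ✓; ∠GBV = 106.5° ✓; |BV| = 9.500 ✓; ∠BVF = 147.3° ✓; |VF| = 1.900 ✗.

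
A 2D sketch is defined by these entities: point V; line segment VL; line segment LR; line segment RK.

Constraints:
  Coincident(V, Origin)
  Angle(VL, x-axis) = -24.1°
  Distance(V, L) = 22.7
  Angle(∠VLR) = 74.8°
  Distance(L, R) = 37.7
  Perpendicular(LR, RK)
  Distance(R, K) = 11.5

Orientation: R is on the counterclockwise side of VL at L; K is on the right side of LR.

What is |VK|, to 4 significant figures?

46.09

∠VLR = 74.8°, so LR runs at -24.1° + (180° − 74.8°) = 81.10° from the x-axis; with |LR| = 37.7, R = L + 37.7·(cos 81.10°, sin 81.10°) = (26.55, 27.98). LR is perpendicular to RK; with |RK| = 11.5 on the right of LR, K = R + 11.5·(0.9880, -0.1547) = (37.92, 26.20). Then |VK| = |K − V| = 46.09.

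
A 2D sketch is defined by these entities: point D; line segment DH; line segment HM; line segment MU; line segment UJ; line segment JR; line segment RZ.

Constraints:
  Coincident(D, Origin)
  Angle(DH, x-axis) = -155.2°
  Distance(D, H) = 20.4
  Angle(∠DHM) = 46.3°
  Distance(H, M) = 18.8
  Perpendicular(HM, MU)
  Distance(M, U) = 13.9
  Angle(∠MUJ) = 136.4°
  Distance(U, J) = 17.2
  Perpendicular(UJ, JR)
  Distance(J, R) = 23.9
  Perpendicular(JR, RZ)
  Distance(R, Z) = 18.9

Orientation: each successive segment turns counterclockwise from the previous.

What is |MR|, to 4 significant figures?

30.80

D is at the origin; DH runs at -155.2° with length 20.4, so H = (-18.52, -8.557). ∠DHM = 46.3° gives HM at -21.50° from the x-axis; with |HM| = 18.8, M = (-1.027, -15.45). HM is perpendicular to MU, so MU runs at 68.50°; with |MU| = 13.9, U = (4.068, -2.514). ∠MUJ = 136.4° gives UJ at 112.1° from the x-axis; with |UJ| = 17.2, J = (-2.404, 13.42). UJ ⟂ JR, so JR runs at -157.9°; with |JR| = 23.9, R = (-24.55, 4.430). Then |MR| = |R − M| = 30.80.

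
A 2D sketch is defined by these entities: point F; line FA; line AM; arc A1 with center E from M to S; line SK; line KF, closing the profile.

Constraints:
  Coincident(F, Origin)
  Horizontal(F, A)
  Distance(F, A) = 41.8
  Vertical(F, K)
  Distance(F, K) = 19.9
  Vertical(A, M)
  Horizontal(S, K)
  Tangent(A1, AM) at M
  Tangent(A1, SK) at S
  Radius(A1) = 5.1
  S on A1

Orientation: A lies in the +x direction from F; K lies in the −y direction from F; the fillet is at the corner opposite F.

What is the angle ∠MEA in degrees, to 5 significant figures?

70.986°

F is at the origin; FA is horizontal with |FA| = 41.8 and A on the +x side, so A = (41.800, 0.0000). F and K share the same x with |FK| = 19.9 and K on the −y side, so K = (0.0000, -19.900). The virtual corner opposite F is at (41.800, -19.900). The tangent condition forces EM to be normal to AM and A1 meets SK tangentially, so ES is at right angles to SK, with radius 5.1, so the center E sits 5.1 in from both sides at E = (36.700, -14.800). That places the tangent points at M = (41.800, -14.800) on AM and S = (36.700, -19.900) on SK. Then cos ∠MEA = EM·EA / (|EM||EA|), giving 70.986°.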